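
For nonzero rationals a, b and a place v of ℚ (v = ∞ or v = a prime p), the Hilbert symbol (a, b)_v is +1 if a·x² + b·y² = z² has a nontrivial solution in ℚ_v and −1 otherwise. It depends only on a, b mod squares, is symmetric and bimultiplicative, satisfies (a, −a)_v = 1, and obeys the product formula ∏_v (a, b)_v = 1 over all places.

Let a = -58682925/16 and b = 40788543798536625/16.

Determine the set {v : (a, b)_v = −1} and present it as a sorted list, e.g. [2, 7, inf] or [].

[5, 7, 13, 41]

(a, b) ≡ (-260813, 2665) mod (ℚ^×)²; places V = {2, 3, 5, 7, 13, 19, 37, 41, 53, ∞}.
(a,b)_∞: sgn(-260813)=−, sgn(2665)=+, so +1.
(a,b)_7: α=1, u≡1; β=2, v≡3 (mod 7); (1|7)=+1, (3|7)=-1; sign (−1)^0·+1^2·-1^1 = -1.
(a,b)_13: α=0, u≡8; β=1, v≡12 (mod 13); (8|13)=-1, (12|13)=+1; sign (−1)^0·-1^1·+1^0 = -1.
(a,b)_41: α=0, u≡26; β=1, v≡15 (mod 41); (26|41)=-1, (15|41)=-1; sign (−1)^0·-1^1·-1^0 = -1.
(a,b)_53: α=1, u≡33; β=2, v≡38 (mod 53); (33|53)=-1, (38|53)=+1; sign (−1)^0·-1^2·+1^1 = +1.
(a,b)_37: α=1, u≡8; β=2, v≡33 (mod 37); (8|37)=-1, (33|37)=+1; sign (−1)^0·-1^2·+1^1 = +1.
(a,b)_2: α=-4, β=-4; u≡3, v≡1 (mod 8); ε(u)ε(v)=1·0, αω(v)=-4·0, βω(u)=-4·1; sum ≡ 0  ⇒  +1.
(a,b)_5: α=2, u≡3; β=3, v≡3 (mod 5); (3|5)=-1, (3|5)=-1; sign (−1)^0·-1^3·-1^2 = -1.
(a,b)_19: α=1, u≡10; β=2, v≡6 (mod 19); (10|19)=-1, (6|19)=+1; sign (−1)^0·-1^2·+1^1 = +1.
(a,b)_3: α=2, u≡1; β=2, v≡1 (mod 3); (1|3)=+1, (1|3)=+1; sign (−1)^0·+1^2·+1^2 = +1.
|Ram(-260813, 2665)| = 4, even; anisotropic at {5, 7, 13, 41}.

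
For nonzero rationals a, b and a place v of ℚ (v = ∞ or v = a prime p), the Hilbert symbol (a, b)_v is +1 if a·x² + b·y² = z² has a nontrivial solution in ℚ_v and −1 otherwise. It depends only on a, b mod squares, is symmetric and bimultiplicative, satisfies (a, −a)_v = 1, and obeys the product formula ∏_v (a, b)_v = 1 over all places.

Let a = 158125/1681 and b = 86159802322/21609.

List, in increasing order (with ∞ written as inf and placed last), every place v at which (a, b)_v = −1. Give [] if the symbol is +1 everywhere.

[2, 11, 23, 37]

(a, b) ≡ (253, 740962) mod (ℚ^×)²; places V = {2, 3, 5, 7, 11, 17, 19, 23, 31, 37, 41, ∞}.
(a,b)_2: α=0, β=1; u≡5, v≡1 (mod 8); ε(u)ε(v)=0·0, αω(v)=0·0, βω(u)=1·1; sum ≡ 1  ⇒  -1.
(a,b)_37: α=0, u≡20; β=1, v≡21 (mod 37); (20|37)=-1, (21|37)=+1; sign (−1)^0·-1^1·+1^0 = -1.
(a,b)_∞: sgn(253)=+, sgn(740962)=+, so +1.
(a,b)_7: α=0, u≡2; β=-4, v≡3 (mod 7); (2|7)=+1, (3|7)=-1; sign (−1)^0·+1^-4·-1^0 = +1.
(a,b)_23: α=1, u≡22; β=0, v≡15 (mod 23); (22|23)=-1, (15|23)=-1; sign (−1)^0·-1^0·-1^1 = -1.
(a,b)_3: α=0, u≡1; β=-2, v≡1 (mod 3); (1|3)=+1, (1|3)=+1; sign (−1)^0·+1^-2·+1^0 = +1.
(a,b)_5: α=4, u≡3; β=0, v≡3 (mod 5); (3|5)=-1, (3|5)=-1; sign (−1)^0·-1^0·-1^4 = +1.
(a,b)_31: α=0, u≡8; β=3, v≡14 (mod 31); (8|31)=+1, (14|31)=+1; sign (−1)^0·+1^3·+1^0 = +1.
(a,b)_19: α=0, u≡5; β=1, v≡8 (mod 19); (5|19)=+1, (8|19)=-1; sign (−1)^0·+1^1·-1^0 = +1.
(a,b)_11: α=1, u≡1; β=2, v≡6 (mod 11); (1|11)=+1, (6|11)=-1; sign (−1)^0·+1^2·-1^1 = -1.
(a,b)_17: α=0, u≡13; β=1, v≡16 (mod 17); (13|17)=+1, (16|17)=+1; sign (−1)^0·+1^1·+1^0 = +1.
(a,b)_41: α=-2, u≡29; β=0, v≡25 (mod 41); (29|41)=-1, (25|41)=+1; sign (−1)^0·-1^0·+1^-2 = +1.
(253, 740962 / ℚ) ramifies at {2, 11, 23, 37}: a division algebra.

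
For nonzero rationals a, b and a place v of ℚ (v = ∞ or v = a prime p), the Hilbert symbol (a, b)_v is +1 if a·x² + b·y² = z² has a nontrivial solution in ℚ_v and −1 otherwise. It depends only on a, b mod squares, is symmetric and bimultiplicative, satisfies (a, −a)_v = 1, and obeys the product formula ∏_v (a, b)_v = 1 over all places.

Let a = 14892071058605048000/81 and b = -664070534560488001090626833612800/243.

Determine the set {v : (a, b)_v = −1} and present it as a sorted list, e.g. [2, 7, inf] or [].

Mod squares: a ≡ 124355, b ≡ -13566. Check v ∈ {∞, 2, 3, 5, 7, 11, 17, 19}.
v=3: a=3^-4·(≡2), b=3^-5·(≡2) mod 3; (2|3)=-1, (2|3)=-1; (−1)^{-4·-5·1}·(-1)^-5·(-1)^-4 = -1.
v=∞: 124355 > 0 and -13566 < 0  ⇒  (a,b)_∞ = +1.
v=5: a=5^3·(≡4), b=5^2·(≡1) mod 5; (4|5)=+1, (1|5)=+1; (−1)^{3·2·2}·(+1)^2·(+1)^3 = +1.
v=19: a=19^3·(≡4), b=19^5·(≡15) mod 19; (4|19)=+1, (15|19)=-1; (−1)^{3·5·9}·(+1)^5·(-1)^3 = +1.
v=17: a=17^3·(≡12), b=17^5·(≡16) mod 17; (12|17)=-1, (16|17)=+1; (−1)^{3·5·8}·(-1)^5·(+1)^3 = -1.
v=2: v_2(a)=6, v_2(b)=21; units ≡ 3, 1 (mod 8); ε·ε+αω+βω = 1·0+6·0+21·1 ≡ 1  ⇒  (a,b)_2 = -1.
v=7: a=7^3·(≡3), b=7^5·(≡4) mod 7; (3|7)=-1, (4|7)=+1; (−1)^{3·5·3}·(-1)^5·(+1)^3 = +1.
v=11: a=11^5·(≡8), b=11^8·(≡6) mod 11; (8|11)=-1, (6|11)=-1; (−1)^{5·8·5}·(-1)^8·(-1)^5 = -1.
Ram(124355, -13566) = {2, 3, 11, 17}; no ℚ_2-point on the conic.

[2, 3, 11, 17]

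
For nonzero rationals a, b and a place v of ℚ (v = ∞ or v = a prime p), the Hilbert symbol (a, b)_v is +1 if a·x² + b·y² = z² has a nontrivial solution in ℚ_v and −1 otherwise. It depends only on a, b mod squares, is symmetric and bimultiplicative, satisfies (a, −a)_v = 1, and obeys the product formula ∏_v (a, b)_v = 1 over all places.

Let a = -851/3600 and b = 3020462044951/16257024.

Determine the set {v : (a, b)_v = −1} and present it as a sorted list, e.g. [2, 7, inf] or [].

[29, 37]

(a, b) ≡ (-851, 24679) mod (ℚ^×)²; places V = {2, 3, 5, 7, 13, 23, 29, 37, ∞}.
(a,b)_3: α=-2, u≡1; β=-4, v≡1 (mod 3); (1|3)=+1, (1|3)=+1; sign (−1)^0·+1^-4·+1^-2 = +1.
(a,b)_13: α=0, u≡6; β=2, v≡6 (mod 13); (6|13)=-1, (6|13)=-1; sign (−1)^0·-1^2·-1^0 = +1.
(a,b)_5: α=-2, u≡1; β=0, v≡4 (mod 5); (1|5)=+1, (4|5)=+1; sign (−1)^0·+1^0·+1^-2 = +1.
(a,b)_2: α=-4, β=-12; u≡5, v≡7 (mod 8); ε(u)ε(v)=0·1, αω(v)=-4·0, βω(u)=-12·1; sum ≡ 0  ⇒  +1.
(a,b)_∞: sgn(-851)=−, sgn(24679)=+, so +1.
(a,b)_7: α=0, u≡5; β=-2, v≡2 (mod 7); (5|7)=-1, (2|7)=+1; sign (−1)^0·-1^-2·+1^0 = +1.
(a,b)_29: α=0, u≡12; β=1, v≡17 (mod 29); (12|29)=-1, (17|29)=-1; sign (−1)^0·-1^1·-1^0 = -1.
(a,b)_23: α=1, u≡18; β=3, v≡20 (mod 23); (18|23)=+1, (20|23)=-1; sign (−1)^1·+1^3·-1^1 = +1.
(a,b)_37: α=1, u≡8; β=3, v≡9 (mod 37); (8|37)=-1, (9|37)=+1; sign (−1)^0·-1^3·+1^1 = -1.
(-851, 24679 / ℚ) ramifies at {29, 37}: a division algebra.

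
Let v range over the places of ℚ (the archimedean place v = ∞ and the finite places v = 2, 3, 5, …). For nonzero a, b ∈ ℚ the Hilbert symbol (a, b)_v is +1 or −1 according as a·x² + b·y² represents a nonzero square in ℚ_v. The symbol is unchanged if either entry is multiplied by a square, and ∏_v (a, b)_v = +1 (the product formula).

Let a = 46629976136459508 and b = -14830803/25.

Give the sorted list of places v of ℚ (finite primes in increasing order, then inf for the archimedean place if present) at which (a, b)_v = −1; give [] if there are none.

(a, b) ≡ (53, -1647867) mod (ℚ^×)²; places V = {2, 3, 5, 13, 29, 31, 47, 53, ∞}.
(a,b)_3: α=6, u≡2; β=3, v≡2 (mod 3); (2|3)=-1, (2|3)=-1; sign (−1)^0·-1^3·-1^6 = -1.
(a,b)_2: α=2, β=0; u≡5, v≡5 (mod 8); ε(u)ε(v)=0·0, αω(v)=2·1, βω(u)=0·1; sum ≡ 0  ⇒  +1.
(a,b)_53: α=1, u≡9; β=0, v≡52 (mod 53); (9|53)=+1, (52|53)=+1; sign (−1)^0·+1^0·+1^1 = +1.
(a,b)_31: α=2, u≡27; β=1, v≡19 (mod 31); (27|31)=-1, (19|31)=+1; sign (−1)^0·-1^1·+1^2 = -1.
(a,b)_5: α=0, u≡3; β=-2, v≡2 (mod 5); (3|5)=-1, (2|5)=-1; sign (−1)^0·-1^-2·-1^0 = +1.
(a,b)_47: α=2, u≡17; β=1, v≡6 (mod 47); (17|47)=+1, (6|47)=+1; sign (−1)^0·+1^1·+1^2 = +1.
(a,b)_∞: sgn(53)=+, sgn(-1647867)=−, so +1.
(a,b)_29: α=2, u≡25; β=1, v≡27 (mod 29); (25|29)=+1, (27|29)=-1; sign (−1)^0·+1^1·-1^2 = +1.
(a,b)_13: α=2, u≡10; β=1, v≡3 (mod 13); (10|13)=+1, (3|13)=+1; sign (−1)^0·+1^1·+1^2 = +1.
(53, -1647867 / ℚ) ramifies at {3, 31}: a division algebra.

[3, 31]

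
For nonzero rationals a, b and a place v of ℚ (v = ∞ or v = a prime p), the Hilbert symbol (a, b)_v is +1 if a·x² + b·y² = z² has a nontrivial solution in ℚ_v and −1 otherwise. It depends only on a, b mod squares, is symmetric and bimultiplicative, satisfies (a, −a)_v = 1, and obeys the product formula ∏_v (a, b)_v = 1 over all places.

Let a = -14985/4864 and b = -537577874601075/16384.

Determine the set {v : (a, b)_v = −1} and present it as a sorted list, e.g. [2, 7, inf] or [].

[5, inf]

(a, b) ≡ (-3515, -239723) mod (ℚ^×)²; places V = {2, 3, 5, 7, 11, 19, 31, 37, 41, ∞}.
(a,b)_2: α=-8, β=-14; u≡5, v≡5 (mod 8); ε(u)ε(v)=0·0, αω(v)=-8·1, βω(u)=-14·1; sum ≡ 0  ⇒  +1.
(a,b)_∞: sgn(-3515)=−, sgn(-239723)=−, so -1.
(a,b)_37: α=1, u≡11; β=1, v≡9 (mod 37); (11|37)=+1, (9|37)=+1; sign (−1)^0·+1^1·+1^1 = +1.
(a,b)_7: α=0, u≡5; β=2, v≡3 (mod 7); (5|7)=-1, (3|7)=-1; sign (−1)^0·-1^2·-1^0 = +1.
(a,b)_19: α=-1, u≡7; β=1, v≡14 (mod 19); (7|19)=+1, (14|19)=-1; sign (−1)^1·+1^1·-1^-1 = +1.
(a,b)_3: α=4, u≡1; β=2, v≡1 (mod 3); (1|3)=+1, (1|3)=+1; sign (−1)^0·+1^2·+1^4 = +1.
(a,b)_11: α=0, u≡4; β=3, v≡9 (mod 11); (4|11)=+1, (9|11)=+1; sign (−1)^0·+1^3·+1^0 = +1.
(a,b)_41: α=0, u≡15; β=2, v≡39 (mod 41); (15|41)=-1, (39|41)=+1; sign (−1)^0·-1^2·+1^0 = +1.
(a,b)_31: α=0, u≡4; β=1, v≡11 (mod 31); (4|31)=+1, (11|31)=-1; sign (−1)^0·+1^1·-1^0 = +1.
(a,b)_5: α=1, u≡2; β=2, v≡3 (mod 5); (2|5)=-1, (3|5)=-1; sign (−1)^0·-1^2·-1^1 = -1.
(-3515, -239723 / ℚ) ramifies at {5, ∞}: a division algebra.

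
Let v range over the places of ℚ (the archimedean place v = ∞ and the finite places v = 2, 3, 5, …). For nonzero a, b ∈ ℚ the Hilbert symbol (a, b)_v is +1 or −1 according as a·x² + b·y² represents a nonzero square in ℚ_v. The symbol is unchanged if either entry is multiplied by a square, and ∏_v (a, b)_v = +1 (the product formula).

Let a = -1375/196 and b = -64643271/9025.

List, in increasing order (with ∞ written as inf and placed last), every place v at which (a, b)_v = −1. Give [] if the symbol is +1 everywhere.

[3, inf]

(a, b) ≡ (-55, -231) mod (ℚ^×)²; places V = {2, 3, 5, 7, 11, 19, 23, ∞}.
(a,b)_2: α=-2, β=0; u≡1, v≡1 (mod 8); ε(u)ε(v)=0·0, αω(v)=-2·0, βω(u)=0·0; sum ≡ 0  ⇒  +1.
(a,b)_19: α=0, u≡2; β=-2, v≡5 (mod 19); (2|19)=-1, (5|19)=+1; sign (−1)^0·-1^-2·+1^0 = +1.
(a,b)_3: α=0, u≡2; β=1, v≡1 (mod 3); (2|3)=-1, (1|3)=+1; sign (−1)^0·-1^1·+1^0 = -1.
(a,b)_23: α=0, u≡10; β=4, v≡5 (mod 23); (10|23)=-1, (5|23)=-1; sign (−1)^0·-1^4·-1^0 = +1.
(a,b)_5: α=3, u≡4; β=-2, v≡4 (mod 5); (4|5)=+1, (4|5)=+1; sign (−1)^0·+1^-2·+1^3 = +1.
(a,b)_11: α=1, u≡2; β=1, v≡9 (mod 11); (2|11)=-1, (9|11)=+1; sign (−1)^1·-1^1·+1^1 = +1.
(a,b)_∞: sgn(-55)=−, sgn(-231)=−, so -1.
(a,b)_7: α=-2, u≡1; β=1, v≡2 (mod 7); (1|7)=+1, (2|7)=+1; sign (−1)^0·+1^1·+1^-2 = +1.
(-55, -231 / ℚ) ramifies at {3, ∞}: a division algebra.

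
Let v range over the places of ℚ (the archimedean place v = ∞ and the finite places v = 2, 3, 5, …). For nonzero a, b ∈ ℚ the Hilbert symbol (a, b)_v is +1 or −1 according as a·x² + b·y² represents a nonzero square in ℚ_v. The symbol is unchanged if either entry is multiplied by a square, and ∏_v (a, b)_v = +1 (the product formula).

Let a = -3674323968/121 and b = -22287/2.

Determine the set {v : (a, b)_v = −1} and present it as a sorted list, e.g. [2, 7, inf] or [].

(a, b) ≡ (-6783, -44574) mod (ℚ^×)²; places V = {2, 3, 7, 11, 17, 19, 23, ∞}.
(a,b)_2: α=10, β=-1; u≡1, v≡1 (mod 8); ε(u)ε(v)=0·0, αω(v)=10·0, βω(u)=-1·0; sum ≡ 0  ⇒  +1.
(a,b)_3: α=1, u≡1; β=1, v≡1 (mod 3); (1|3)=+1, (1|3)=+1; sign (−1)^1·+1^1·+1^1 = -1.
(a,b)_23: α=2, u≡4; β=1, v≡10 (mod 23); (4|23)=+1, (10|23)=-1; sign (−1)^0·+1^1·-1^2 = +1.
(a,b)_7: α=1, u≡2; β=0, v≡4 (mod 7); (2|7)=+1, (4|7)=+1; sign (−1)^0·+1^0·+1^1 = +1.
(a,b)_17: α=1, u≡2; β=1, v≡16 (mod 17); (2|17)=+1, (16|17)=+1; sign (−1)^0·+1^1·+1^1 = +1.
(a,b)_19: α=1, u≡17; β=1, v≡12 (mod 19); (17|19)=+1, (12|19)=-1; sign (−1)^1·+1^1·-1^1 = +1.
(a,b)_∞: sgn(-6783)=−, sgn(-44574)=−, so -1.
(a,b)_11: α=-2, u≡4; β=0, v≡5 (mod 11); (4|11)=+1, (5|11)=+1; sign (−1)^0·+1^0·+1^-2 = +1.
(-6783, -44574 / ℚ) ramifies at {3, ∞}: a division algebra.

[3, inf]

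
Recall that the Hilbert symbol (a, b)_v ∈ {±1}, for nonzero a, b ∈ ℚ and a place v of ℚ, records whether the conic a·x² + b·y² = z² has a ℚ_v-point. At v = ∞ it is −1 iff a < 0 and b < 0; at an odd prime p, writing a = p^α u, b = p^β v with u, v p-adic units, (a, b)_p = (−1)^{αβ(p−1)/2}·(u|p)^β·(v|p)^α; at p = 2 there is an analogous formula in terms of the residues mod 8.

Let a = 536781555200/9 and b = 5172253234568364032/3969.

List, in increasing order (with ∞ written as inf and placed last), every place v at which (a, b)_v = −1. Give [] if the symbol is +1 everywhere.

Mod squares: a ≡ 693158, b ≡ 103037. Check v ∈ {∞, 2, 3, 5, 7, 11, 17, 19, 29, 37}.
v=3: a=3^-2·(≡2), b=3^-4·(≡2) mod 3; (2|3)=-1, (2|3)=-1; (−1)^{-2·-4·1}·(-1)^-4·(-1)^-2 = +1.
v=11: a=11^2·(≡4), b=11^3·(≡10) mod 11; (4|11)=+1, (10|11)=-1; (−1)^{2·3·5}·(+1)^3·(-1)^2 = +1.
v=∞: 693158 > 0 and 103037 > 0  ⇒  (a,b)_∞ = +1.
v=2: v_2(a)=9, v_2(b)=20; units ≡ 3, 5 (mod 8); ε·ε+αω+βω = 1·0+9·1+20·1 ≡ 1  ⇒  (a,b)_2 = -1.
v=5: a=5^2·(≡2), b=5^0·(≡3) mod 5; (2|5)=-1, (3|5)=-1; (−1)^{2·0·2}·(-1)^0·(-1)^2 = +1.
v=29: a=29^1·(≡28), b=29^1·(≡21) mod 29; (28|29)=+1, (21|29)=-1; (−1)^{1·1·14}·(+1)^1·(-1)^1 = -1.
v=19: a=19^1·(≡8), b=19^1·(≡8) mod 19; (8|19)=-1, (8|19)=-1; (−1)^{1·1·9}·(-1)^1·(-1)^1 = -1.
v=7: a=7^0·(≡1), b=7^-2·(≡1) mod 7; (1|7)=+1, (1|7)=+1; (−1)^{0·-2·3}·(+1)^-2·(+1)^0 = +1.
v=37: a=37^1·(≡36), b=37^2·(≡35) mod 37; (36|37)=+1, (35|37)=-1; (−1)^{1·2·18}·(+1)^2·(-1)^1 = -1.
v=17: a=17^1·(≡1), b=17^3·(≡1) mod 17; (1|17)=+1, (1|17)=+1; (−1)^{1·3·8}·(+1)^3·(+1)^1 = +1.
|Ram(693158, 103037)| = 4, even; anisotropic at {2, 19, 29, 37}.

[2, 19, 29, 37]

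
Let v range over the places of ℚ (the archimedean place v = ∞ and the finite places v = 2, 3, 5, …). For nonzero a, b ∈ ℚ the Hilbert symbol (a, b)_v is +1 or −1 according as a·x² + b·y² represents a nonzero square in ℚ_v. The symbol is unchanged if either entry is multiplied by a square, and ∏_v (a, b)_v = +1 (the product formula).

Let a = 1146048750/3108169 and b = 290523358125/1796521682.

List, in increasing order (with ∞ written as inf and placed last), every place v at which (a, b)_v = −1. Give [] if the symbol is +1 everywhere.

[2, 11]

Mod squares: a ≡ 462, b ≡ 154. Check v ∈ {∞, 2, 3, 5, 7, 11, 13, 17, 41, 43}.
v=7: a=7^3·(≡3), b=7^3·(≡2) mod 7; (3|7)=-1, (2|7)=+1; (−1)^{3·3·3}·(-1)^3·(+1)^3 = +1.
v=43: a=43^-2·(≡27), b=43^-2·(≡40) mod 43; (27|43)=-1, (40|43)=+1; (−1)^{-2·-2·21}·(-1)^-2·(+1)^-2 = +1.
v=∞: 462 > 0 and 154 > 0  ⇒  (a,b)_∞ = +1.
v=3: a=3^5·(≡1), b=3^6·(≡1) mod 3; (1|3)=+1, (1|3)=+1; (−1)^{5·6·1}·(+1)^6·(+1)^5 = +1.
v=13: a=13^0·(≡11), b=13^2·(≡6) mod 13; (11|13)=-1, (6|13)=-1; (−1)^{0·2·6}·(-1)^2·(-1)^0 = +1.
v=2: v_2(a)=1, v_2(b)=-1; units ≡ 7, 5 (mod 8); ε·ε+αω+βω = 1·0+1·1+-1·0 ≡ 1  ⇒  (a,b)_2 = -1.
v=5: a=5^4·(≡2), b=5^4·(≡4) mod 5; (2|5)=-1, (4|5)=+1; (−1)^{4·4·2}·(-1)^4·(+1)^4 = +1.
v=41: a=41^-2·(≡26), b=41^-2·(≡18) mod 41; (26|41)=-1, (18|41)=+1; (−1)^{-2·-2·20}·(-1)^-2·(+1)^-2 = +1.
v=17: a=17^0·(≡5), b=17^-2·(≡9) mod 17; (5|17)=-1, (9|17)=+1; (−1)^{0·-2·8}·(-1)^-2·(+1)^0 = +1.
v=11: a=11^1·(≡4), b=11^1·(≡4) mod 11; (4|11)=+1, (4|11)=+1; (−1)^{1·1·5}·(+1)^1·(+1)^1 = -1.
Ram(462, 154) = {2, 11}; no ℚ_2-point on the conic.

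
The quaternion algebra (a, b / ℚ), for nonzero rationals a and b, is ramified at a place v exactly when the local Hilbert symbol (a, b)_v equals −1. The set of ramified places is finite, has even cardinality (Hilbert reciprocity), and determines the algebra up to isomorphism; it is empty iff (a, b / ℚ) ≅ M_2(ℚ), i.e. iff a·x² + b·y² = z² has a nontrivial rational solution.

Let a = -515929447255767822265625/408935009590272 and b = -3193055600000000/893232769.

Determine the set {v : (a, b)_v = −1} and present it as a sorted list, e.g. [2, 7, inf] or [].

[7, 13, 23, inf]

Mod squares: a ≡ -1495, b ≡ -119. Check v ∈ {∞, 2, 3, 5, 7, 11, 13, 17, 19, 23, 37}.
v=13: a=13^1·(≡6), b=13^-2·(≡8) mod 13; (6|13)=-1, (8|13)=-1; (−1)^{1·-2·6}·(-1)^-2·(-1)^1 = -1.
v=11: a=11^-8·(≡3), b=11^-4·(≡8) mod 11; (3|11)=+1, (8|11)=-1; (−1)^{-8·-4·5}·(+1)^-4·(-1)^-8 = +1.
v=37: a=37^4·(≡8), b=37^2·(≡22) mod 37; (8|37)=-1, (22|37)=-1; (−1)^{4·2·18}·(-1)^2·(-1)^4 = +1.
v=23: a=23^-1·(≡13), b=23^0·(≡17) mod 23; (13|23)=+1, (17|23)=-1; (−1)^{-1·0·11}·(+1)^0·(-1)^-1 = -1.
v=17: a=17^2·(≡1), b=17^1·(≡6) mod 17; (1|17)=+1, (6|17)=-1; (−1)^{2·1·8}·(+1)^1·(-1)^2 = +1.
v=5: a=5^15·(≡4), b=5^8·(≡1) mod 5; (4|5)=+1, (1|5)=+1; (−1)^{15·8·2}·(+1)^8·(+1)^15 = +1.
v=∞: -1495 < 0 and -119 < 0  ⇒  (a,b)_∞ = -1.
v=19: a=19^0·(≡11), b=19^-2·(≡18) mod 19; (11|19)=+1, (18|19)=-1; (−1)^{0·-2·9}·(+1)^-2·(-1)^0 = +1.
v=3: a=3^-4·(≡2), b=3^0·(≡1) mod 3; (2|3)=-1, (1|3)=+1; (−1)^{-4·0·1}·(-1)^0·(+1)^-4 = +1.
v=7: a=7^4·(≡6), b=7^3·(≡1) mod 7; (6|7)=-1, (1|7)=+1; (−1)^{4·3·3}·(-1)^3·(+1)^4 = -1.
v=2: v_2(a)=-10, v_2(b)=10; units ≡ 1, 1 (mod 8); ε·ε+αω+βω = 0·0+-10·0+10·0 ≡ 0  ⇒  (a,b)_2 = +1.
Ram(-1495, -119) = {7, 13, 23, ∞}; no ℚ_7-point on the conic.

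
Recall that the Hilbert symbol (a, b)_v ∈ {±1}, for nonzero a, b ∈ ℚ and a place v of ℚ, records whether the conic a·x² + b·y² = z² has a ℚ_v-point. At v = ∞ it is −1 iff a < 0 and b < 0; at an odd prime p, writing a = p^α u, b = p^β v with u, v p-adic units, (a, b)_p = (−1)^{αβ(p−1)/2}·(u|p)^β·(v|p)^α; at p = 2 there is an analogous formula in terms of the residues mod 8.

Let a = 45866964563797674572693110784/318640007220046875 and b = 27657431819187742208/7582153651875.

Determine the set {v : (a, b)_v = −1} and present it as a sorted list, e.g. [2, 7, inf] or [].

(a, b) ≡ (78, 546) mod (ℚ^×)²; places V = {2, 3, 5, 7, 11, 13, 37, 41, 47, ∞}.
(a,b)_5: α=-6, u≡3; β=-4, v≡1 (mod 5); (3|5)=-1, (1|5)=+1; sign (−1)^0·-1^-4·+1^-6 = +1.
(a,b)_41: α=-4, u≡5; β=-2, v≡6 (mod 41); (5|41)=+1, (6|41)=-1; sign (−1)^0·+1^-2·-1^-4 = +1.
(a,b)_13: α=5, u≡5; β=3, v≡12 (mod 13); (5|13)=-1, (12|13)=+1; sign (−1)^0·-1^3·+1^5 = -1.
(a,b)_3: α=-3, u≡2; β=-3, v≡2 (mod 3); (2|3)=-1, (2|3)=-1; sign (−1)^1·-1^-3·-1^-3 = -1.
(a,b)_2: α=19, β=9; u≡7, v≡1 (mod 8); ε(u)ε(v)=1·0, αω(v)=19·0, βω(u)=9·0; sum ≡ 0  ⇒  +1.
(a,b)_37: α=10, u≡21; β=8, v≡34 (mod 37); (21|37)=+1, (34|37)=+1; sign (−1)^0·+1^8·+1^10 = +1.
(a,b)_∞: sgn(78)=+, sgn(546)=+, so +1.
(a,b)_7: α=2, u≡4; β=1, v≡2 (mod 7); (4|7)=+1, (2|7)=+1; sign (−1)^0·+1^1·+1^2 = +1.
(a,b)_11: α=-2, u≡4; β=-2, v≡8 (mod 11); (4|11)=+1, (8|11)=-1; sign (−1)^0·+1^-2·-1^-2 = +1.
(a,b)_47: α=-2, u≡23; β=-2, v≡45 (mod 47); (23|47)=-1, (45|47)=-1; sign (−1)^0·-1^-2·-1^-2 = +1.
(78, 546 / ℚ) ramifies at {3, 13}: a division algebra.

[3, 13]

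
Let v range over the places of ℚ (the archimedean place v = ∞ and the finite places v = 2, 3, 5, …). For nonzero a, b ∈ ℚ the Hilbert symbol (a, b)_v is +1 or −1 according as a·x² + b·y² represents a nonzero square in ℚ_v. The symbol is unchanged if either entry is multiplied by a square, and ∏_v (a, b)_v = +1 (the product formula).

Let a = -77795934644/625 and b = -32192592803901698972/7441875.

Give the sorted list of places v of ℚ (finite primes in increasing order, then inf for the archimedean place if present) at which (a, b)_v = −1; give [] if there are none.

(a, b) ≡ (-29, -141) mod (ℚ^×)²; places V = {2, 3, 5, 7, 19, 29, 47, ∞}.
(a,b)_2: α=2, β=2; u≡3, v≡3 (mod 8); ε(u)ε(v)=1·1, αω(v)=2·1, βω(u)=2·1; sum ≡ 1  ⇒  -1.
(a,b)_29: α=3, u≡20; β=6, v≡16 (mod 29); (20|29)=+1, (16|29)=+1; sign (−1)^0·+1^6·+1^3 = +1.
(a,b)_3: α=0, u≡1; β=-5, v≡1 (mod 3); (1|3)=+1, (1|3)=+1; sign (−1)^0·+1^-5·+1^0 = +1.
(a,b)_47: α=2, u≡3; β=3, v≡23 (mod 47); (3|47)=+1, (23|47)=-1; sign (−1)^0·+1^3·-1^2 = +1.
(a,b)_7: α=0, u≡3; β=-2, v≡5 (mod 7); (3|7)=-1, (5|7)=-1; sign (−1)^0·-1^-2·-1^0 = +1.
(a,b)_19: α=2, u≡6; β=4, v≡6 (mod 19); (6|19)=+1, (6|19)=+1; sign (−1)^0·+1^4·+1^2 = +1.
(a,b)_∞: sgn(-29)=−, sgn(-141)=−, so -1.
(a,b)_5: α=-4, u≡1; β=-4, v≡4 (mod 5); (1|5)=+1, (4|5)=+1; sign (−1)^0·+1^-4·+1^-4 = +1.
Ram(-29, -141) = {2, ∞}; no ℚ_2-point on the conic.

[2, inf]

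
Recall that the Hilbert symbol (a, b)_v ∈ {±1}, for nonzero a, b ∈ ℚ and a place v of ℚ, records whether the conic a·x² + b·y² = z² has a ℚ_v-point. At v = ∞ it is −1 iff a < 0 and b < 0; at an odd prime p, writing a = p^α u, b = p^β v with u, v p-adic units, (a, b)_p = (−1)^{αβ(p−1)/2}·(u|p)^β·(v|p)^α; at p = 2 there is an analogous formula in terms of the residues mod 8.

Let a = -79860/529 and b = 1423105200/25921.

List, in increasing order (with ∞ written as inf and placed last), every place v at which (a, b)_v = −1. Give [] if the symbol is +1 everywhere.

Mod squares: a ≡ -165, b ≡ 3. Check v ∈ {∞, 2, 3, 5, 7, 11, 23}.
v=∞: -165 < 0 and 3 > 0  ⇒  (a,b)_∞ = +1.
v=2: v_2(a)=2, v_2(b)=4; units ≡ 3, 3 (mod 8); ε·ε+αω+βω = 1·1+2·1+4·1 ≡ 1  ⇒  (a,b)_2 = -1.
v=5: a=5^1·(≡2), b=5^2·(≡3) mod 5; (2|5)=-1, (3|5)=-1; (−1)^{1·2·2}·(-1)^2·(-1)^1 = -1.
v=23: a=23^-2·(≡19), b=23^-2·(≡1) mod 23; (19|23)=-1, (1|23)=+1; (−1)^{-2·-2·11}·(-1)^-2·(+1)^-2 = +1.
v=11: a=11^3·(≡6), b=11^4·(≡3) mod 11; (6|11)=-1, (3|11)=+1; (−1)^{3·4·5}·(-1)^4·(+1)^3 = +1.
v=3: a=3^1·(≡2), b=3^5·(≡1) mod 3; (2|3)=-1, (1|3)=+1; (−1)^{1·5·1}·(-1)^5·(+1)^1 = +1.
v=7: a=7^0·(≡6), b=7^-2·(≡5) mod 7; (6|7)=-1, (5|7)=-1; (−1)^{0·-2·3}·(-1)^-2·(-1)^0 = +1.
|Ram(-165, 3)| = 2, even; anisotropic at {2, 5}.

[2, 5]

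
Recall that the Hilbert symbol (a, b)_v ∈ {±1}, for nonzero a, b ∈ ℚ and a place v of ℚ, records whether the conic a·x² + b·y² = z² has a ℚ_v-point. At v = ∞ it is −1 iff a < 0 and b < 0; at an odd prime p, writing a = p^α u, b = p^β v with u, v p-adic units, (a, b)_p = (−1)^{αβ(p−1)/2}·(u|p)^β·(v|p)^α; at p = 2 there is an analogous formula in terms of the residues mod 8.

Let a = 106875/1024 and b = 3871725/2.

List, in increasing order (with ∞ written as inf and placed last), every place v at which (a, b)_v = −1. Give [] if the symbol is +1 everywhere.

[2, 11, 13, 19]

Mod squares: a ≡ 19, b ≡ 858. Check v ∈ {∞, 2, 3, 5, 11, 13, 19}.
v=19: a=19^1·(≡9), b=19^2·(≡14) mod 19; (9|19)=+1, (14|19)=-1; (−1)^{1·2·9}·(+1)^2·(-1)^1 = -1.
v=5: a=5^4·(≡4), b=5^2·(≡2) mod 5; (4|5)=+1, (2|5)=-1; (−1)^{4·2·2}·(+1)^2·(-1)^4 = +1.
v=2: v_2(a)=-10, v_2(b)=-1; units ≡ 3, 5 (mod 8); ε·ε+αω+βω = 1·0+-10·1+-1·1 ≡ 1  ⇒  (a,b)_2 = -1.
v=3: a=3^2·(≡1), b=3^1·(≡1) mod 3; (1|3)=+1, (1|3)=+1; (−1)^{2·1·1}·(+1)^1·(+1)^2 = +1.
v=13: a=13^0·(≡8), b=13^1·(≡4) mod 13; (8|13)=-1, (4|13)=+1; (−1)^{0·1·6}·(-1)^1·(+1)^0 = -1.
v=∞: 19 > 0 and 858 > 0  ⇒  (a,b)_∞ = +1.
v=11: a=11^0·(≡10), b=11^1·(≡4) mod 11; (10|11)=-1, (4|11)=+1; (−1)^{0·1·5}·(-1)^1·(+1)^0 = -1.
(19, 858 / ℚ) ramifies at {2, 11, 13, 19}: a division algebra.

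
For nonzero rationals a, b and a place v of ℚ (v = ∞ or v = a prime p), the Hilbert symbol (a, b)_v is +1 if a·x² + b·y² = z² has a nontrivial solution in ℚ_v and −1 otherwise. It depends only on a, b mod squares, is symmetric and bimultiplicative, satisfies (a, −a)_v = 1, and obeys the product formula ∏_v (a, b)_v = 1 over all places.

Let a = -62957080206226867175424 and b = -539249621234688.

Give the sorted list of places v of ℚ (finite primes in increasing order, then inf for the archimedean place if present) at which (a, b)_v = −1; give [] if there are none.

Mod squares: a ≡ -119301, b ≡ -37. Check v ∈ {∞, 2, 3, 7, 13, 19, 23, 37}.
v=37: a=37^2·(≡14), b=37^1·(≡30) mod 37; (14|37)=-1, (30|37)=+1; (−1)^{2·1·18}·(-1)^1·(+1)^2 = -1.
v=19: a=19^3·(≡12), b=19^2·(≡9) mod 19; (12|19)=-1, (9|19)=+1; (−1)^{3·2·9}·(-1)^2·(+1)^3 = +1.
v=7: a=7^1·(≡1), b=7^2·(≡5) mod 7; (1|7)=+1, (5|7)=-1; (−1)^{1·2·3}·(+1)^2·(-1)^1 = -1.
v=2: v_2(a)=14, v_2(b)=10; units ≡ 3, 3 (mod 8); ε·ε+αω+βω = 1·1+14·1+10·1 ≡ 1  ⇒  (a,b)_2 = -1.
v=13: a=13^3·(≡10), b=13^2·(≡7) mod 13; (10|13)=+1, (7|13)=-1; (−1)^{3·2·6}·(+1)^2·(-1)^3 = -1.
v=23: a=23^3·(≡21), b=23^2·(≡4) mod 23; (21|23)=-1, (4|23)=+1; (−1)^{3·2·11}·(-1)^2·(+1)^3 = +1.
v=3: a=3^7·(≡1), b=3^2·(≡2) mod 3; (1|3)=+1, (2|3)=-1; (−1)^{7·2·1}·(+1)^2·(-1)^7 = -1.
v=∞: -119301 < 0 and -37 < 0  ⇒  (a,b)_∞ = -1.
Ram(-119301, -37) = {2, 3, 7, 13, 37, ∞}; no ℚ_2-point on the conic.

[2, 3, 7, 13, 37, inf]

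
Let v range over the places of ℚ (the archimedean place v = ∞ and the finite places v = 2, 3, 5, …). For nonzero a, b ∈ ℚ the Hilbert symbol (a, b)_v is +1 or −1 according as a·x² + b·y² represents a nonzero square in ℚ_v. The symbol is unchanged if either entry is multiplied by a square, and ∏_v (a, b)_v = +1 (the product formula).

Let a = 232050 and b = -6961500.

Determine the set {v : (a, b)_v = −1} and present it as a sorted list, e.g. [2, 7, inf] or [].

[3, 5]

Mod squares: a ≡ 9282, b ≡ -7735. Check v ∈ {∞, 2, 3, 5, 7, 13, 17}.
v=∞: 9282 > 0 and -7735 < 0  ⇒  (a,b)_∞ = +1.
v=17: a=17^1·(≡16), b=17^1·(≡13) mod 17; (16|17)=+1, (13|17)=+1; (−1)^{1·1·8}·(+1)^1·(+1)^1 = +1.
v=13: a=13^1·(≡1), b=13^1·(≡9) mod 13; (1|13)=+1, (9|13)=+1; (−1)^{1·1·6}·(+1)^1·(+1)^1 = +1.
v=5: a=5^2·(≡2), b=5^3·(≡3) mod 5; (2|5)=-1, (3|5)=-1; (−1)^{2·3·2}·(-1)^3·(-1)^2 = -1.
v=7: a=7^1·(≡5), b=7^1·(≡4) mod 7; (5|7)=-1, (4|7)=+1; (−1)^{1·1·3}·(-1)^1·(+1)^1 = +1.
v=3: a=3^1·(≡1), b=3^2·(≡2) mod 3; (1|3)=+1, (2|3)=-1; (−1)^{1·2·1}·(+1)^2·(-1)^1 = -1.
v=2: v_2(a)=1, v_2(b)=2; units ≡ 1, 1 (mod 8); ε·ε+αω+βω = 0·0+1·0+2·0 ≡ 0  ⇒  (a,b)_2 = +1.
Ram(9282, -7735) = {3, 5}; no ℚ_3-point on the conic.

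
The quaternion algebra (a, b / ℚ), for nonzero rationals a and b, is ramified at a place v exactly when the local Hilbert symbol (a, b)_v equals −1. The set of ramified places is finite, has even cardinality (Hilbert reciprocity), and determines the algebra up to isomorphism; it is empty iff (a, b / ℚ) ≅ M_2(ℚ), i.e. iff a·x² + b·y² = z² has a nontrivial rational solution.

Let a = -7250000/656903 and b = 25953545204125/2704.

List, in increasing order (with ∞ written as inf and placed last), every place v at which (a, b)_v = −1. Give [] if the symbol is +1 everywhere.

Mod squares: a ≡ -667, b ≡ 19285. Check v ∈ {∞, 2, 5, 7, 11, 13, 19, 23, 29}.
v=29: a=29^1·(≡4), b=29^3·(≡11) mod 29; (4|29)=+1, (11|29)=-1; (−1)^{1·3·14}·(+1)^3·(-1)^1 = -1.
v=19: a=19^0·(≡6), b=19^1·(≡15) mod 19; (6|19)=+1, (15|19)=-1; (−1)^{0·1·9}·(+1)^1·(-1)^0 = +1.
v=7: a=7^0·(≡6), b=7^1·(≡1) mod 7; (6|7)=-1, (1|7)=+1; (−1)^{0·1·3}·(-1)^1·(+1)^0 = -1.
v=11: a=11^0·(≡9), b=11^2·(≡7) mod 11; (9|11)=+1, (7|11)=-1; (−1)^{0·2·5}·(+1)^2·(-1)^0 = +1.
v=5: a=5^6·(≡2), b=5^3·(≡2) mod 5; (2|5)=-1, (2|5)=-1; (−1)^{6·3·2}·(-1)^3·(-1)^6 = -1.
v=13: a=13^-4·(≡10), b=13^-2·(≡2) mod 13; (10|13)=+1, (2|13)=-1; (−1)^{-4·-2·6}·(+1)^-2·(-1)^-4 = +1.
v=∞: -667 < 0 and 19285 > 0  ⇒  (a,b)_∞ = +1.
v=2: v_2(a)=4, v_2(b)=-4; units ≡ 5, 5 (mod 8); ε·ε+αω+βω = 0·0+4·1+-4·1 ≡ 0  ⇒  (a,b)_2 = +1.
v=23: a=23^-1·(≡11), b=23^2·(≡17) mod 23; (11|23)=-1, (17|23)=-1; (−1)^{-1·2·11}·(-1)^2·(-1)^-1 = -1.
(-667, 19285 / ℚ) ramifies at {5, 7, 23, 29}: a division algebra.

[5, 7, 23, 29]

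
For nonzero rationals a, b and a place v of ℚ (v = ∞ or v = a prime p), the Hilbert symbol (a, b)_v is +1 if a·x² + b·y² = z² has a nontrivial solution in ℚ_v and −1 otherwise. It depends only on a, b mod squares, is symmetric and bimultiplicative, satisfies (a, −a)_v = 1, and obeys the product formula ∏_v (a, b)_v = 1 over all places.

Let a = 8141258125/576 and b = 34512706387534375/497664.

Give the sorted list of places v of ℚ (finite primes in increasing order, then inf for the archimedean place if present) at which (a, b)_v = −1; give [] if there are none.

[2, 5, 11, 13]

(a, b) ≡ (13, 330) mod (ℚ^×)²; places V = {2, 3, 5, 7, 11, 13, ∞}.
(a,b)_2: α=-6, β=-11; u≡5, v≡5 (mod 8); ε(u)ε(v)=0·0, αω(v)=-6·1, βω(u)=-11·1; sum ≡ 1  ⇒  -1.
(a,b)_5: α=4, u≡3; β=5, v≡4 (mod 5); (3|5)=-1, (4|5)=+1; sign (−1)^0·-1^5·+1^4 = -1.
(a,b)_3: α=-2, u≡1; β=-5, v≡2 (mod 3); (1|3)=+1, (2|3)=-1; sign (−1)^0·+1^-5·-1^-2 = +1.
(a,b)_11: α=2, u≡2; β=5, v≡2 (mod 11); (2|11)=-1, (2|11)=-1; sign (−1)^0·-1^5·-1^2 = -1.
(a,b)_7: α=2, u≡5; β=4, v≡1 (mod 7); (5|7)=-1, (1|7)=+1; sign (−1)^0·-1^4·+1^2 = +1.
(a,b)_13: α=3, u≡10; β=4, v≡5 (mod 13); (10|13)=+1, (5|13)=-1; sign (−1)^0·+1^4·-1^3 = -1.
(a,b)_∞: sgn(13)=+, sgn(330)=+, so +1.
Ram(13, 330) = {2, 5, 11, 13}; no ℚ_2-point on the conic.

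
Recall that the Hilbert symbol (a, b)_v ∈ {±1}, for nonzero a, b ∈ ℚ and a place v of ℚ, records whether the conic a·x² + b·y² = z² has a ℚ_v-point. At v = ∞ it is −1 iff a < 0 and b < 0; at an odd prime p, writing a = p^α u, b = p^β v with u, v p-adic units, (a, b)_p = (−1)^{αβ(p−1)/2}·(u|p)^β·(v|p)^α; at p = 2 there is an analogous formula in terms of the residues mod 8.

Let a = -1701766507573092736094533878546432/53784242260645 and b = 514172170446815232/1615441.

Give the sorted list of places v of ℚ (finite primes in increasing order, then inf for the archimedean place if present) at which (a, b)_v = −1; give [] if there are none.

[5, 23]

(a, b) ≡ (-4715, 23) mod (ℚ^×)²; places V = {2, 3, 5, 11, 13, 17, 19, 23, 31, 41, ∞}.
(a,b)_11: α=6, u≡4; β=2, v≡4 (mod 11); (4|11)=+1, (4|11)=+1; sign (−1)^0·+1^2·+1^6 = +1.
(a,b)_31: α=-4, u≡7; β=-2, v≡27 (mod 31); (7|31)=+1, (27|31)=-1; sign (−1)^0·+1^-2·-1^-4 = +1.
(a,b)_13: α=-2, u≡9; β=0, v≡3 (mod 13); (9|13)=+1, (3|13)=+1; sign (−1)^0·+1^0·+1^-2 = +1.
(a,b)_17: α=2, u≡14; β=0, v≡12 (mod 17); (14|17)=-1, (12|17)=-1; sign (−1)^0·-1^0·-1^2 = +1.
(a,b)_2: α=26, β=14; u≡5, v≡7 (mod 8); ε(u)ε(v)=0·1, αω(v)=26·0, βω(u)=14·1; sum ≡ 0  ⇒  +1.
(a,b)_3: α=10, u≡1; β=10, v≡2 (mod 3); (1|3)=+1, (2|3)=-1; sign (−1)^0·+1^10·-1^10 = +1.
(a,b)_23: α=5, u≡12; β=3, v≡2 (mod 23); (12|23)=+1, (2|23)=+1; sign (−1)^1·+1^3·+1^5 = -1.
(a,b)_∞: sgn(-4715)=−, sgn(23)=+, so +1.
(a,b)_5: α=-1, u≡2; β=0, v≡2 (mod 5); (2|5)=-1, (2|5)=-1; sign (−1)^0·-1^0·-1^-1 = -1.
(a,b)_19: α=4, u≡5; β=2, v≡17 (mod 19); (5|19)=+1, (17|19)=+1; sign (−1)^0·+1^2·+1^4 = +1.
(a,b)_41: α=-3, u≡9; β=-2, v≡9 (mod 41); (9|41)=+1, (9|41)=+1; sign (−1)^0·+1^-2·+1^-3 = +1.
(-4715, 23 / ℚ) ramifies at {5, 23}: a division algebra.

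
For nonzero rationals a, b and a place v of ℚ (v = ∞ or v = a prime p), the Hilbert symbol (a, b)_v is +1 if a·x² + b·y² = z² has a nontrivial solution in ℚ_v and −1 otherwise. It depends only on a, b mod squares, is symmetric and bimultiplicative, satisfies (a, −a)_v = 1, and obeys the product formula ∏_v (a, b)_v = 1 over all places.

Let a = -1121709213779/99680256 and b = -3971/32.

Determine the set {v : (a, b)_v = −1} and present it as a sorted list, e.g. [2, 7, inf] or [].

[2, inf]

Mod squares: a ≡ -11, b ≡ -22. Check v ∈ {∞, 2, 3, 7, 11, 13, 19}.
v=19: a=19^2·(≡15), b=19^2·(≡5) mod 19; (15|19)=-1, (5|19)=+1; (−1)^{2·2·9}·(-1)^2·(+1)^2 = +1.
v=∞: -11 < 0 and -22 < 0  ⇒  (a,b)_∞ = -1.
v=7: a=7^10·(≡3), b=7^0·(≡3) mod 7; (3|7)=-1, (3|7)=-1; (−1)^{10·0·3}·(-1)^0·(-1)^10 = +1.
v=13: a=13^-2·(≡2), b=13^0·(≡12) mod 13; (2|13)=-1, (12|13)=+1; (−1)^{-2·0·6}·(-1)^0·(+1)^-2 = +1.
v=2: v_2(a)=-16, v_2(b)=-5; units ≡ 5, 5 (mod 8); ε·ε+αω+βω = 0·0+-16·1+-5·1 ≡ 1  ⇒  (a,b)_2 = -1.
v=3: a=3^-2·(≡1), b=3^0·(≡2) mod 3; (1|3)=+1, (2|3)=-1; (−1)^{-2·0·1}·(+1)^0·(-1)^-2 = +1.
v=11: a=11^1·(≡7), b=11^1·(≡9) mod 11; (7|11)=-1, (9|11)=+1; (−1)^{1·1·5}·(-1)^1·(+1)^1 = +1.
|Ram(-11, -22)| = 2, even; anisotropic at {2, ∞}.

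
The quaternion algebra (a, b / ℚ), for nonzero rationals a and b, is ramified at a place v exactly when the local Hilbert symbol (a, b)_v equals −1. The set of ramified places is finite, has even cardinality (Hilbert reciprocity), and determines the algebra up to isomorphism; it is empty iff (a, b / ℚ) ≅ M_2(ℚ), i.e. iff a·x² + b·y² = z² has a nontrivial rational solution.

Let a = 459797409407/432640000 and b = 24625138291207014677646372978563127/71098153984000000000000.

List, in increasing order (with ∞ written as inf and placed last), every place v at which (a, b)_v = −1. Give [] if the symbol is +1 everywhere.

(a, b) ≡ (119567, 290667377) mod (ℚ^×)²; places V = {2, 3, 5, 7, 11, 13, 17, 19, 29, 31, 37, 47, 53, ∞}.
(a,b)_11: α=0, u≡6; β=-1, v≡8 (mod 11); (6|11)=-1, (8|11)=-1; sign (−1)^0·-1^-1·-1^0 = -1.
(a,b)_∞: sgn(119567)=+, sgn(290667377)=+, so +1.
(a,b)_37: α=2, u≡23; β=4, v≡31 (mod 37); (23|37)=-1, (31|37)=-1; sign (−1)^0·-1^4·-1^2 = +1.
(a,b)_5: α=-4, u≡3; β=-12, v≡3 (mod 5); (3|5)=-1, (3|5)=-1; sign (−1)^0·-1^-12·-1^-4 = +1.
(a,b)_31: α=1, u≡26; β=3, v≡4 (mod 31); (26|31)=-1, (4|31)=+1; sign (−1)^1·-1^3·+1^1 = +1.
(a,b)_2: α=-12, β=-22; u≡7, v≡1 (mod 8); ε(u)ε(v)=1·0, αω(v)=-12·0, βω(u)=-22·0; sum ≡ 0  ⇒  +1.
(a,b)_47: α=0, u≡35; β=2, v≡11 (mod 47); (35|47)=-1, (11|47)=-1; sign (−1)^0·-1^2·-1^0 = +1.
(a,b)_13: α=-2, u≡11; β=-5, v≡1 (mod 13); (11|13)=-1, (1|13)=+1; sign (−1)^0·-1^-5·+1^-2 = -1.
(a,b)_19: α=1, u≡17; β=3, v≡13 (mod 19); (17|19)=+1, (13|19)=-1; sign (−1)^1·+1^3·-1^1 = +1.
(a,b)_29: α=1, u≡23; β=3, v≡20 (mod 29); (23|29)=+1, (20|29)=+1; sign (−1)^0·+1^3·+1^1 = +1.
(a,b)_7: α=1, u≡4; β=5, v≡2 (mod 7); (4|7)=+1, (2|7)=+1; sign (−1)^1·+1^5·+1^1 = -1.
(a,b)_53: α=2, u≡29; β=4, v≡25 (mod 53); (29|53)=+1, (25|53)=+1; sign (−1)^0·+1^4·+1^2 = +1.
(a,b)_3: α=0, u≡2; β=2, v≡2 (mod 3); (2|3)=-1, (2|3)=-1; sign (−1)^0·-1^2·-1^0 = +1.
(a,b)_17: α=0, u≡14; β=-1, v≡2 (mod 17); (14|17)=-1, (2|17)=+1; sign (−1)^0·-1^-1·+1^0 = -1.
|Ram(119567, 290667377)| = 4, even; anisotropic at {7, 11, 13, 17}.

[7, 11, 13, 17]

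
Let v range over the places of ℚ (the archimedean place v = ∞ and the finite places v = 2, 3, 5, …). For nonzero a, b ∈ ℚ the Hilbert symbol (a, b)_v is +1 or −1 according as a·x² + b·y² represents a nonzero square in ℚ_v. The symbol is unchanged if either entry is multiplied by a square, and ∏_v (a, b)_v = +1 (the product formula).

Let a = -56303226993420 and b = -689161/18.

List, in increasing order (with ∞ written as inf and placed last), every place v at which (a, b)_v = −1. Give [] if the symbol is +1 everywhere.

[2, 5, 11, 29, 31, 37, 43, inf]

(a, b) ≡ (-78666995, -1378322) mod (ℚ^×)²; places V = {2, 3, 5, 11, 29, 31, 37, 43, 47, ∞}.
(a,b)_11: α=1, u≡6; β=1, v≡7 (mod 11); (6|11)=-1, (7|11)=-1; sign (−1)^1·-1^1·-1^1 = -1.
(a,b)_37: α=1, u≡11; β=0, v≡35 (mod 37); (11|37)=+1, (35|37)=-1; sign (−1)^0·+1^0·-1^1 = -1.
(a,b)_2: α=2, β=-1; u≡5, v≡7 (mod 8); ε(u)ε(v)=0·1, αω(v)=2·0, βω(u)=-1·1; sum ≡ 1  ⇒  -1.
(a,b)_31: α=1, u≡6; β=1, v≡17 (mod 31); (6|31)=-1, (17|31)=-1; sign (−1)^1·-1^1·-1^1 = -1.
(a,b)_47: α=2, u≡12; β=1, v≡34 (mod 47); (12|47)=+1, (34|47)=+1; sign (−1)^0·+1^1·+1^2 = +1.
(a,b)_5: α=1, u≡1; β=0, v≡3 (mod 5); (1|5)=+1, (3|5)=-1; sign (−1)^0·+1^0·-1^1 = -1.
(a,b)_3: α=4, u≡1; β=-2, v≡1 (mod 3); (1|3)=+1, (1|3)=+1; sign (−1)^0·+1^-2·+1^4 = +1.
(a,b)_29: α=1, u≡9; β=0, v≡11 (mod 29); (9|29)=+1, (11|29)=-1; sign (−1)^0·+1^0·-1^1 = -1.
(a,b)_∞: sgn(-78666995)=−, sgn(-1378322)=−, so -1.
(a,b)_43: α=1, u≡11; β=1, v≡15 (mod 43); (11|43)=+1, (15|43)=+1; sign (−1)^1·+1^1·+1^1 = -1.
(-78666995, -1378322 / ℚ) ramifies at {2, 5, 11, 29, 31, 37, 43, ∞}: a division algebra.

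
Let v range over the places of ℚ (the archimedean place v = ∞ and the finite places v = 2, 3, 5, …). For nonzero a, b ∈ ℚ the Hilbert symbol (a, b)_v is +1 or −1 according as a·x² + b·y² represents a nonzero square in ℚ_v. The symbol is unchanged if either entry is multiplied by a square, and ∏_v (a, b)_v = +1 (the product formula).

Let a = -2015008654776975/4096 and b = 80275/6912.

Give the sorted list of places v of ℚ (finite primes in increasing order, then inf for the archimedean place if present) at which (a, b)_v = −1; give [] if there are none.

(a, b) ≡ (-1812239, 57) mod (ℚ^×)²; places V = {2, 3, 5, 11, 13, 19, 23, 29, ∞}.
(a,b)_11: α=1, u≡3; β=0, v≡2 (mod 11); (3|11)=+1, (2|11)=-1; sign (−1)^0·+1^0·-1^1 = -1.
(a,b)_13: α=3, u≡1; β=2, v≡8 (mod 13); (1|13)=+1, (8|13)=-1; sign (−1)^0·+1^2·-1^3 = -1.
(a,b)_∞: sgn(-1812239)=−, sgn(57)=+, so +1.
(a,b)_23: α=1, u≡5; β=0, v≡10 (mod 23); (5|23)=-1, (10|23)=-1; sign (−1)^0·-1^0·-1^1 = -1.
(a,b)_19: α=3, u≡18; β=1, v≡3 (mod 19); (18|19)=-1, (3|19)=-1; sign (−1)^1·-1^1·-1^3 = -1.
(a,b)_2: α=-12, β=-8; u≡1, v≡1 (mod 8); ε(u)ε(v)=0·0, αω(v)=-12·0, βω(u)=-8·0; sum ≡ 0  ⇒  +1.
(a,b)_5: α=2, u≡1; β=2, v≡3 (mod 5); (1|5)=+1, (3|5)=-1; sign (−1)^0·+1^2·-1^2 = +1.
(a,b)_3: α=6, u≡1; β=-3, v≡1 (mod 3); (1|3)=+1, (1|3)=+1; sign (−1)^0·+1^-3·+1^6 = +1.
(a,b)_29: α=1, u≡6; β=0, v≡9 (mod 29); (6|29)=+1, (9|29)=+1; sign (−1)^0·+1^0·+1^1 = +1.
|Ram(-1812239, 57)| = 4, even; anisotropic at {11, 13, 19, 23}.

[11, 13, 19, 23]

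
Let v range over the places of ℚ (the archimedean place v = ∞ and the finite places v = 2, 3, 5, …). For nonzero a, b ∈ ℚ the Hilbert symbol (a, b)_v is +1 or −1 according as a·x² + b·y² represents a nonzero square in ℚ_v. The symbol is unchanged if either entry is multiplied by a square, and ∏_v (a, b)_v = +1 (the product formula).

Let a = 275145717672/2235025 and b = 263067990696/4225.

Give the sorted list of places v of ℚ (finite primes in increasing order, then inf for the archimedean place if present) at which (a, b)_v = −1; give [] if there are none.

(a, b) ≡ (213962, 516026) mod (ℚ^×)²; places V = {2, 3, 5, 7, 13, 17, 23, 29, 31, 41, ∞}.
(a,b)_17: α=1, u≡14; β=2, v≡4 (mod 17); (14|17)=-1, (4|17)=+1; sign (−1)^0·-1^2·+1^1 = +1.
(a,b)_∞: sgn(213962)=+, sgn(516026)=+, so +1.
(a,b)_7: α=3, u≡2; β=3, v≡4 (mod 7); (2|7)=+1, (4|7)=+1; sign (−1)^1·+1^3·+1^3 = -1.
(a,b)_3: α=8, u≡2; β=2, v≡2 (mod 3); (2|3)=-1, (2|3)=-1; sign (−1)^0·-1^2·-1^8 = +1.
(a,b)_2: α=3, β=3; u≡5, v≡5 (mod 8); ε(u)ε(v)=0·0, αω(v)=3·1, βω(u)=3·1; sum ≡ 0  ⇒  +1.
(a,b)_5: α=-2, u≡2; β=-2, v≡4 (mod 5); (2|5)=-1, (4|5)=+1; sign (−1)^0·-1^-2·+1^-2 = +1.
(a,b)_41: α=0, u≡27; β=1, v≡40 (mod 41); (27|41)=-1, (40|41)=+1; sign (−1)^0·-1^1·+1^0 = -1.
(a,b)_31: α=1, u≡19; β=1, v≡24 (mod 31); (19|31)=+1, (24|31)=-1; sign (−1)^1·+1^1·-1^1 = +1.
(a,b)_13: α=-2, u≡5; β=-2, v≡9 (mod 13); (5|13)=-1, (9|13)=+1; sign (−1)^0·-1^-2·+1^-2 = +1.
(a,b)_23: α=-2, u≡3; β=0, v≡20 (mod 23); (3|23)=+1, (20|23)=-1; sign (−1)^0·+1^0·-1^-2 = +1.
(a,b)_29: α=1, u≡19; β=1, v≡26 (mod 29); (19|29)=-1, (26|29)=-1; sign (−1)^0·-1^1·-1^1 = +1.
Ram(213962, 516026) = {7, 41}; no ℚ_7-point on the conic.

[7, 41]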